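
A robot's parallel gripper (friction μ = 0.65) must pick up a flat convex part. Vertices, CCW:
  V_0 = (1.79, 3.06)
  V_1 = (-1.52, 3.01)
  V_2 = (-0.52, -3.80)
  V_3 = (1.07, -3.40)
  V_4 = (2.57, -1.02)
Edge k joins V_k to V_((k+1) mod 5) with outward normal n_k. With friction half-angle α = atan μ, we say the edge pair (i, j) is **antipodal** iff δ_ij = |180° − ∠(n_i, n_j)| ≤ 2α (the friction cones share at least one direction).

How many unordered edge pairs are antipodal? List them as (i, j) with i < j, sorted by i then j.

α = atan 0.65 = 33.02°;  2α = 66.05°
n_0 = (-0.0151, +0.9999)
n_1 = (-0.9894, -0.1453)
n_2 = (+0.2440, -0.9698)
n_3 = (+0.8460, -0.5332)
n_4 = (+0.9822, +0.1878)
  (0,1): δ = 82.51°  ·
  (0,2): δ = 13.26°  ✓
  (0,3): δ = 56.91°  ✓
  (0,4): δ = 99.96°  ·
  (1,2): δ = 84.23°  ·
  (1,3): δ = 40.58°  ✓
  (1,4): δ = 2.47°  ✓
  (2,3): δ = 136.34°  ·
  (2,4): δ = 93.30°  ·
  (3,4): δ = 136.96°  ·
antipodal pairs: 4

count = 4; pairs: (0,2), (0,3), (1,3), (1,4)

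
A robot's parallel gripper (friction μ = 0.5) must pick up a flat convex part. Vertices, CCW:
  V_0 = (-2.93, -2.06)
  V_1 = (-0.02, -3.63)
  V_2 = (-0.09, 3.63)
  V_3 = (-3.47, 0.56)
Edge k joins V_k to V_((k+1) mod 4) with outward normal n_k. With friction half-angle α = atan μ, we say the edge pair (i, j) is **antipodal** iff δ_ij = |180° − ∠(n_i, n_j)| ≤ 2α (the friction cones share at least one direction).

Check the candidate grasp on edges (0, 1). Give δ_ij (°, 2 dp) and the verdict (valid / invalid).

α = atan 0.5 = 26.57°;  2α = 53.13°
edge 0: e_0 = (+2.91, -1.57);  n_0 = (-0.4748, -0.8801)
edge 1: e_1 = (-0.07, +7.26);  n_1 = (+1.0000, +0.0096)
∠(n_0, n_1) = 118.90°
δ = |180° − 118.90°| = 61.10°
61.10° > 2α = 53.13°  →  invalid

δ = 61.10°, invalid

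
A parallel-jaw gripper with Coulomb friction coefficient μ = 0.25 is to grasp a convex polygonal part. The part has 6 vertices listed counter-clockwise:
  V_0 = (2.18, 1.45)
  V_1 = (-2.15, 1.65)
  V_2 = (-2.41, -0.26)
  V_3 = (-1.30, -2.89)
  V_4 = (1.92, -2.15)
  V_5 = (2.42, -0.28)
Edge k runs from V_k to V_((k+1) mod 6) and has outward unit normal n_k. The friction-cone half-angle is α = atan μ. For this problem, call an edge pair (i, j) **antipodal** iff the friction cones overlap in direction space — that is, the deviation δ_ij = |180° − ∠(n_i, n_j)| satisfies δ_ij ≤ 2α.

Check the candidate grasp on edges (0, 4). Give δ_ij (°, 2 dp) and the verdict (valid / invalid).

δ = 77.68°, invalid

α = atan 0.25 = 14.04°;  2α = 28.07°
edge 0: e_0 = (-4.33, +0.20);  n_0 = (+0.0461, +0.9989)
edge 4: e_4 = (+0.50, +1.87);  n_4 = (+0.9661, -0.2583)
∠(n_0, n_4) = 102.32°
δ = |180° − 102.32°| = 77.68°
77.68° > 2α = 28.07°  →  invalid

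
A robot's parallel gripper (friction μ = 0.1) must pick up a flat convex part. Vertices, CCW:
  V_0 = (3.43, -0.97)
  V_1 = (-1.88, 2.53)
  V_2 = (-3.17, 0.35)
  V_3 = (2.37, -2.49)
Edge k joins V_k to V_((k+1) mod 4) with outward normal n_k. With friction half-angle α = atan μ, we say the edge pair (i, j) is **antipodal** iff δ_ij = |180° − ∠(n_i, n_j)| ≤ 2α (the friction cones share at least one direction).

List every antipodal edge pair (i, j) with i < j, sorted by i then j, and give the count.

count = 2; pairs: (0,2), (1,3)

α = atan 0.1 = 5.71°;  2α = 11.42°
n_0 = (+0.5503, +0.8349)
n_1 = (-0.8606, +0.5093)
n_2 = (-0.4562, -0.8899)
n_3 = (+0.8202, -0.5720)
  (0,1): δ = 87.22°  ·
  (0,2): δ = 6.25°  ✓
  (0,3): δ = 88.50°  ·
  (1,2): δ = 86.53°  ·
  (1,3): δ = 4.28°  ✓
  (2,3): δ = 97.75°  ·
antipodal pairs: 2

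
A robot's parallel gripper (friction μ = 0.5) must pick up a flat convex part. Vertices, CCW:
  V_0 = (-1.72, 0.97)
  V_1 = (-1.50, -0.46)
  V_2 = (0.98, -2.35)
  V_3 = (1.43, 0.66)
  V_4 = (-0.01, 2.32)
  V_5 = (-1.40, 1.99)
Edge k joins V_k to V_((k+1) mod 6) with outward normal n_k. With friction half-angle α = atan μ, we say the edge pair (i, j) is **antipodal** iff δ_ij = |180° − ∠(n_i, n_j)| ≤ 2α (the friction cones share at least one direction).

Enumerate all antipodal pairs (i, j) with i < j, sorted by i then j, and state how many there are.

α = atan 0.5 = 26.57°;  2α = 53.13°
n_0 = (-0.9884, -0.1521)
n_1 = (-0.6061, -0.7954)
n_2 = (+0.9890, -0.1479)
n_3 = (+0.7554, +0.6553)
n_4 = (-0.2310, +0.9730)
n_5 = (-0.9541, +0.2993)
  (0,1): δ = 136.06°  ·
  (0,2): δ = 17.25°  ✓
  (0,3): δ = 32.19°  ✓
  (0,4): δ = 94.61°  ·
  (0,5): δ = 153.84°  ·
  (1,2): δ = 61.19°  ·
  (1,3): δ = 11.75°  ✓
  (1,4): δ = 50.67°  ✓
  (1,5): δ = 109.89°  ·
  (2,3): δ = 130.56°  ·
  (2,4): δ = 68.14°  ·
  (2,5): δ = 8.92°  ✓
  (3,4): δ = 117.59°  ·
  (3,5): δ = 58.36°  ·
  (4,5): δ = 120.77°  ·
antipodal pairs: 5

count = 5; pairs: (0,2), (0,3), (1,3), (1,4), (2,5)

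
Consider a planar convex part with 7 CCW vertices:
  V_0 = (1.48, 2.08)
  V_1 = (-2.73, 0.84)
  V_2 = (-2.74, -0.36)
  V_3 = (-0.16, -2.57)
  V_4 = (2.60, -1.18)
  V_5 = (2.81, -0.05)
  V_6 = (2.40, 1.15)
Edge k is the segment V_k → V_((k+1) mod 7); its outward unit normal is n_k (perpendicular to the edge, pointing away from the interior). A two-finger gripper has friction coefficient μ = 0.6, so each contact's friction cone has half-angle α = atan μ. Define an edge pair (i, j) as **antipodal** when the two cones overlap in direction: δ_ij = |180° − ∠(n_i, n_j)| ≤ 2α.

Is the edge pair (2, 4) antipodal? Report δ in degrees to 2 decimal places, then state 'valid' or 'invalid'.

δ = 59.94°, valid

α = atan 0.6 = 30.96°;  2α = 61.93°
edge 2: e_2 = (+2.58, -2.21);  n_2 = (-0.6505, -0.7595)
edge 4: e_4 = (+0.21, +1.13);  n_4 = (+0.9832, -0.1827)
∠(n_2, n_4) = 120.06°
δ = |180° − 120.06°| = 59.94°
59.94° ≤ 2α = 61.93°  →  valid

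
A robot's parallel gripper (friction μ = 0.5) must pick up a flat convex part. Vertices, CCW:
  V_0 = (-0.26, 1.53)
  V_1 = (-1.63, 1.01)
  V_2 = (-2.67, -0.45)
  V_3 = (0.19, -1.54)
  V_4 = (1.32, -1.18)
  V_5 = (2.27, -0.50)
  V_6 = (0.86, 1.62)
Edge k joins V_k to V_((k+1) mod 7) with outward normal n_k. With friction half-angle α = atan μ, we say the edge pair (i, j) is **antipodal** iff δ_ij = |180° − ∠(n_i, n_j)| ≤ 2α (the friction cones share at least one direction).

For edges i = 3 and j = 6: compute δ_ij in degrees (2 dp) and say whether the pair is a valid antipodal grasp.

α = atan 0.5 = 26.57°;  2α = 53.13°
edge 3: e_3 = (+1.13, +0.36);  n_3 = (+0.3036, -0.9528)
edge 6: e_6 = (-1.12, -0.09);  n_6 = (-0.0801, +0.9968)
∠(n_3, n_6) = 166.92°
δ = |180° − 166.92°| = 13.08°
13.08° ≤ 2α = 53.13°  →  valid

δ = 13.08°, valid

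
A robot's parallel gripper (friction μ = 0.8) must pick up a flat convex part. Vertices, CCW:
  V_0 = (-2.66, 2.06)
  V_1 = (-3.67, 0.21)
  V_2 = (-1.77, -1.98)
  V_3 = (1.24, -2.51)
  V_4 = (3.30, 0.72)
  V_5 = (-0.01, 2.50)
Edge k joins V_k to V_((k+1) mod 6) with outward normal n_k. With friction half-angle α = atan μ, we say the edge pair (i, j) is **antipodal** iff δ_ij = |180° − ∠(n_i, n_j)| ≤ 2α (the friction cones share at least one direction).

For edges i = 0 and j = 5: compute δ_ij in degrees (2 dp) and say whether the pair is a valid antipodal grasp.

α = atan 0.8 = 38.66°;  2α = 77.32°
edge 0: e_0 = (-1.01, -1.85);  n_0 = (-0.8777, +0.4792)
edge 5: e_5 = (-2.65, -0.44);  n_5 = (-0.1638, +0.9865)
∠(n_0, n_5) = 51.94°
δ = |180° − 51.94°| = 128.06°
128.06° > 2α = 77.32°  →  invalid

δ = 128.06°, invalid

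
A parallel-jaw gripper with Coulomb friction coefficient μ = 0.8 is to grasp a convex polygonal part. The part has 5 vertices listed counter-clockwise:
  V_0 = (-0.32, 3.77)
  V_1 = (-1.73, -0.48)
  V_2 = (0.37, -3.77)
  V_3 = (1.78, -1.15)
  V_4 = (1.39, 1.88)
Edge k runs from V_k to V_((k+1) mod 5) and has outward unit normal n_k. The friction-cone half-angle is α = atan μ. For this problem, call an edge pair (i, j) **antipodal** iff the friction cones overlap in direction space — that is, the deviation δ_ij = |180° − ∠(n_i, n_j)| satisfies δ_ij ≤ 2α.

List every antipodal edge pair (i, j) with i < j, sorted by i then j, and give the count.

α = atan 0.8 = 38.66°;  2α = 77.32°
n_0 = (-0.9491, +0.3149)
n_1 = (-0.8429, -0.5380)
n_2 = (+0.8806, -0.4739)
n_3 = (+0.9918, +0.1277)
n_4 = (+0.7415, +0.6709)
  (0,1): δ = 129.10°  ·
  (0,2): δ = 9.93°  ✓
  (0,3): δ = 25.69°  ✓
  (0,4): δ = 60.49°  ✓
  (1,2): δ = 60.84°  ✓
  (1,3): δ = 25.22°  ✓
  (1,4): δ = 9.59°  ✓
  (2,3): δ = 144.38°  ·
  (2,4): δ = 109.57°  ·
  (3,4): δ = 145.20°  ·
antipodal pairs: 6

count = 6; pairs: (0,2), (0,3), (0,4), (1,2), (1,3), (1,4)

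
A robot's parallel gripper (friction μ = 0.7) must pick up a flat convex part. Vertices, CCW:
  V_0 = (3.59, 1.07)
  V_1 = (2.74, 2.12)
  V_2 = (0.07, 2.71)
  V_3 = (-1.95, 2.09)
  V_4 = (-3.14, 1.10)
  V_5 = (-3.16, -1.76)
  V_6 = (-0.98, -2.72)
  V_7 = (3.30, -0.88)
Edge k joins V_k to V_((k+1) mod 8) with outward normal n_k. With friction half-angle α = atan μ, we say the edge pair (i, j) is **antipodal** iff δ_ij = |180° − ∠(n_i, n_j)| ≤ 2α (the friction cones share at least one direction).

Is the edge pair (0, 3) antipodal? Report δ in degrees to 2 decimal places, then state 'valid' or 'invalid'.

α = atan 0.7 = 34.99°;  2α = 69.98°
edge 0: e_0 = (-0.85, +1.05);  n_0 = (+0.7772, +0.6292)
edge 3: e_3 = (-1.19, -0.99);  n_3 = (-0.6395, +0.7688)
∠(n_0, n_3) = 90.77°
δ = |180° − 90.77°| = 89.23°
89.23° > 2α = 69.98°  →  invalid

δ = 89.23°, invalid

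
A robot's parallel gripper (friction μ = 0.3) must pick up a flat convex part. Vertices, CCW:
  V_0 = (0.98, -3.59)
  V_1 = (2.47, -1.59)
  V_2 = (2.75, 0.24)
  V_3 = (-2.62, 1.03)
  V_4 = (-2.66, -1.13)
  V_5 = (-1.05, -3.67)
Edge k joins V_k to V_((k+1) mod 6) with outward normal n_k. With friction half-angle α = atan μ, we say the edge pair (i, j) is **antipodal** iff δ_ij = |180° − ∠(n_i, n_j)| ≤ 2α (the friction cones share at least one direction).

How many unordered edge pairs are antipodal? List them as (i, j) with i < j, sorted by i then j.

α = atan 0.3 = 16.70°;  2α = 33.40°
n_0 = (+0.8019, -0.5974)
n_1 = (+0.9885, -0.1512)
n_2 = (+0.1455, +0.9894)
n_3 = (-0.9998, +0.0185)
n_4 = (-0.8446, -0.5354)
n_5 = (+0.0394, -0.9992)
  (0,1): δ = 152.01°  ·
  (0,2): δ = 61.68°  ·
  (0,3): δ = 35.63°  ·
  (0,4): δ = 69.06°  ·
  (0,5): δ = 128.94°  ·
  (1,2): δ = 89.67°  ·
  (1,3): δ = 7.64°  ✓
  (1,4): δ = 41.07°  ·
  (1,5): δ = 100.96°  ·
  (2,3): δ = 82.69°  ·
  (2,4): δ = 49.26°  ·
  (2,5): δ = 10.63°  ✓
  (3,4): δ = 146.57°  ·
  (3,5): δ = 86.68°  ·
  (4,5): δ = 120.11°  ·
antipodal pairs: 2

count = 2; pairs: (1,3), (2,5)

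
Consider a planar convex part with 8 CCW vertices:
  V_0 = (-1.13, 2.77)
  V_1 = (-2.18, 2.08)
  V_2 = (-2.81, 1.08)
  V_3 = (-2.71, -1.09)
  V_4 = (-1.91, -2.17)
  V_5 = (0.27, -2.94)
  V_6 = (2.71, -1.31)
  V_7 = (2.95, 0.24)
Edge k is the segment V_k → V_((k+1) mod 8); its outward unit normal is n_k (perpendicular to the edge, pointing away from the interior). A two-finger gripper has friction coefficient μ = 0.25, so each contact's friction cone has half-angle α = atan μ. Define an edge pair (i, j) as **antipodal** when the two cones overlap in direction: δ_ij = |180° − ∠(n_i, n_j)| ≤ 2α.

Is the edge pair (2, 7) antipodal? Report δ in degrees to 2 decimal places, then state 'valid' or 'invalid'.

δ = 55.56°, invalid

α = atan 0.25 = 14.04°;  2α = 28.07°
edge 2: e_2 = (+0.10, -2.17);  n_2 = (-0.9989, -0.0460)
edge 7: e_7 = (-4.08, +2.53);  n_7 = (+0.5270, +0.8499)
∠(n_2, n_7) = 124.44°
δ = |180° − 124.44°| = 55.56°
55.56° > 2α = 28.07°  →  invalid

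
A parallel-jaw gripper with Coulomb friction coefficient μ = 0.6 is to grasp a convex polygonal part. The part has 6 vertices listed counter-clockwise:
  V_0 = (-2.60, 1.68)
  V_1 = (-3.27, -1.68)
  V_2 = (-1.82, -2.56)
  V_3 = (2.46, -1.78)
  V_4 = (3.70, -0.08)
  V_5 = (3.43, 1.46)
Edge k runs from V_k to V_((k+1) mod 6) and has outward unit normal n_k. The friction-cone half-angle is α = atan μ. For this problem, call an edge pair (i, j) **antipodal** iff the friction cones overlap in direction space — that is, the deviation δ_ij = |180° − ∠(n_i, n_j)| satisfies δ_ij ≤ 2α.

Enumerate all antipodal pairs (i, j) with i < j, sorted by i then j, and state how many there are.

α = atan 0.6 = 30.96°;  2α = 61.93°
n_0 = (-0.9807, +0.1956)
n_1 = (-0.5188, -0.8549)
n_2 = (+0.1793, -0.9838)
n_3 = (+0.8079, -0.5893)
n_4 = (+0.9850, +0.1727)
n_5 = (+0.0365, +0.9993)
  (0,1): δ = 109.98°  ·
  (0,2): δ = 68.39°  ·
  (0,3): δ = 24.83°  ✓
  (0,4): δ = 21.22°  ✓
  (0,5): δ = 99.19°  ·
  (1,2): δ = 138.42°  ·
  (1,3): δ = 94.85°  ·
  (1,4): δ = 48.80°  ✓
  (1,5): δ = 29.16°  ✓
  (2,3): δ = 136.44°  ·
  (2,4): δ = 90.38°  ·
  (2,5): δ = 12.42°  ✓
  (3,4): δ = 133.95°  ·
  (3,5): δ = 55.98°  ✓
  (4,5): δ = 102.03°  ·
antipodal pairs: 6

count = 6; pairs: (0,3), (0,4), (1,4), (1,5), (2,5), (3,5)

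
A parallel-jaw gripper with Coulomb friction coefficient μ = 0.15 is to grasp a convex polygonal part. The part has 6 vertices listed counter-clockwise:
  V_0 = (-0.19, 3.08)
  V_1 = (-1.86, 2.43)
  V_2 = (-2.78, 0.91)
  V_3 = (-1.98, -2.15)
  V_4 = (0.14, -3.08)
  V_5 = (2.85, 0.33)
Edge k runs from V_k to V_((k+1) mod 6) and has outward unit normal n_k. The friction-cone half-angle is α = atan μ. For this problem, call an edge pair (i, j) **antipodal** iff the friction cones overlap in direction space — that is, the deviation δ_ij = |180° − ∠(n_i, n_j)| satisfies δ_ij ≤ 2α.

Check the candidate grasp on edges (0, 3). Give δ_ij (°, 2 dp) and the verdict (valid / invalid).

δ = 44.95°, invalid

α = atan 0.15 = 8.53°;  2α = 17.06°
edge 0: e_0 = (-1.67, -0.65);  n_0 = (-0.3627, +0.9319)
edge 3: e_3 = (+2.12, -0.93);  n_3 = (-0.4017, -0.9158)
∠(n_0, n_3) = 135.05°
δ = |180° − 135.05°| = 44.95°
44.95° > 2α = 17.06°  →  invalid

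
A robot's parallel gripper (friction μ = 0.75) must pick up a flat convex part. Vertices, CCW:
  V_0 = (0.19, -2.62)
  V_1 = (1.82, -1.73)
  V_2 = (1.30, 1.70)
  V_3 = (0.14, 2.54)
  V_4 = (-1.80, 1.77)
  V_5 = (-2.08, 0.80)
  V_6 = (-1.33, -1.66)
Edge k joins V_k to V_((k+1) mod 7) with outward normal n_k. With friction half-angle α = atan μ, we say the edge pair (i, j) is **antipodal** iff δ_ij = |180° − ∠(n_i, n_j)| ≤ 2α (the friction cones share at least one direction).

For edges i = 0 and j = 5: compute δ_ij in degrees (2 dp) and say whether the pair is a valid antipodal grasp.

δ = 78.32°, invalid

α = atan 0.75 = 36.87°;  2α = 73.74°
edge 0: e_0 = (+1.63, +0.89);  n_0 = (+0.4792, -0.8777)
edge 5: e_5 = (+0.75, -2.46);  n_5 = (-0.9565, -0.2916)
∠(n_0, n_5) = 101.68°
δ = |180° − 101.68°| = 78.32°
78.32° > 2α = 73.74°  →  invalid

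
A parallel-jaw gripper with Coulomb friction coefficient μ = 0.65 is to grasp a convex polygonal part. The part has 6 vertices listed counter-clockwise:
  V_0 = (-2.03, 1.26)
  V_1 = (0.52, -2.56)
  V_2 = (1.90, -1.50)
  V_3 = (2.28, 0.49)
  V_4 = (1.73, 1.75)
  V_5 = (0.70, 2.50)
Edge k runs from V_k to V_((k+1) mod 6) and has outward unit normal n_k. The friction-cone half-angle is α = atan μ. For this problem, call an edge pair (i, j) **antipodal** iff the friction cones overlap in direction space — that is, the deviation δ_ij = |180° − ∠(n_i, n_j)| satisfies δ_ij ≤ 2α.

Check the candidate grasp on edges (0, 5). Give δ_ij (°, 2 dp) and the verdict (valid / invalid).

δ = 80.70°, invalid

α = atan 0.65 = 33.02°;  2α = 66.05°
edge 0: e_0 = (+2.55, -3.82);  n_0 = (-0.8317, -0.5552)
edge 5: e_5 = (-2.73, -1.24);  n_5 = (-0.4136, +0.9105)
∠(n_0, n_5) = 99.30°
δ = |180° − 99.30°| = 80.70°
80.70° > 2α = 66.05°  →  invalid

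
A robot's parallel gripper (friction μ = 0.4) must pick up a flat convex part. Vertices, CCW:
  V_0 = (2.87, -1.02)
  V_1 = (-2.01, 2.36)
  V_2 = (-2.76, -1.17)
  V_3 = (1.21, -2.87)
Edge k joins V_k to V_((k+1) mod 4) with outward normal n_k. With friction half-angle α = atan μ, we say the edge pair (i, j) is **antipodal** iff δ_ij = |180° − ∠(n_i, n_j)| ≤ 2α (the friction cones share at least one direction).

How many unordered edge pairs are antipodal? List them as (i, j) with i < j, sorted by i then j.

count = 2; pairs: (0,2), (1,3)

α = atan 0.4 = 21.80°;  2α = 43.60°
n_0 = (+0.5694, +0.8221)
n_1 = (-0.9782, +0.2078)
n_2 = (-0.3936, -0.9193)
n_3 = (+0.7443, -0.6679)
  (0,1): δ = 67.29°  ·
  (0,2): δ = 11.53°  ✓
  (0,3): δ = 82.81°  ·
  (1,2): δ = 101.19°  ·
  (1,3): δ = 29.91°  ✓
  (2,3): δ = 108.72°  ·
antipodal pairs: 2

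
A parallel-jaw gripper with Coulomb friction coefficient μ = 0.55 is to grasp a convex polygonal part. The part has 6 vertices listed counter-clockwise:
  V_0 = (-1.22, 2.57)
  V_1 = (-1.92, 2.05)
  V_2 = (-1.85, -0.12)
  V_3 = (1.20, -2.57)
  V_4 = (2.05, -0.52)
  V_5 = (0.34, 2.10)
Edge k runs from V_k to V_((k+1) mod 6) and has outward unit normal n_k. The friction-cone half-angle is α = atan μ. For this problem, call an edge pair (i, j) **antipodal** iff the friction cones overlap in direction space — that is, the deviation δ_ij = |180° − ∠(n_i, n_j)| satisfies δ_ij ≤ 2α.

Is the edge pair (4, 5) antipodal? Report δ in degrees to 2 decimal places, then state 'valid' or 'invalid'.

α = atan 0.55 = 28.81°;  2α = 57.62°
edge 4: e_4 = (-1.71, +2.62);  n_4 = (+0.8374, +0.5466)
edge 5: e_5 = (-1.56, +0.47);  n_5 = (+0.2885, +0.9575)
∠(n_4, n_5) = 40.10°
δ = |180° − 40.10°| = 139.90°
139.90° > 2α = 57.62°  →  invalid

δ = 139.90°, invalid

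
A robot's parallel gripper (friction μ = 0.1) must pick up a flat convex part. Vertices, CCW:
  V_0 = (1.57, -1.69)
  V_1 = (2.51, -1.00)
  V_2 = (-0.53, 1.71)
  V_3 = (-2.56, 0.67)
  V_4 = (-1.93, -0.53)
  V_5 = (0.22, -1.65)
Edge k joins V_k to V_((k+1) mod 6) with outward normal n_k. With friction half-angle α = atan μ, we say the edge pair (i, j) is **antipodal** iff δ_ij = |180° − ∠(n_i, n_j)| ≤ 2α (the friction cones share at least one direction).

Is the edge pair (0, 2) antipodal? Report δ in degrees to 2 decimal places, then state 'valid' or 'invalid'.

α = atan 0.1 = 5.71°;  2α = 11.42°
edge 0: e_0 = (+0.94, +0.69);  n_0 = (+0.5917, -0.8061)
edge 2: e_2 = (-2.03, -1.04);  n_2 = (-0.4560, +0.8900)
∠(n_0, n_2) = 170.85°
δ = |180° − 170.85°| = 9.15°
9.15° ≤ 2α = 11.42°  →  valid

δ = 9.15°, valid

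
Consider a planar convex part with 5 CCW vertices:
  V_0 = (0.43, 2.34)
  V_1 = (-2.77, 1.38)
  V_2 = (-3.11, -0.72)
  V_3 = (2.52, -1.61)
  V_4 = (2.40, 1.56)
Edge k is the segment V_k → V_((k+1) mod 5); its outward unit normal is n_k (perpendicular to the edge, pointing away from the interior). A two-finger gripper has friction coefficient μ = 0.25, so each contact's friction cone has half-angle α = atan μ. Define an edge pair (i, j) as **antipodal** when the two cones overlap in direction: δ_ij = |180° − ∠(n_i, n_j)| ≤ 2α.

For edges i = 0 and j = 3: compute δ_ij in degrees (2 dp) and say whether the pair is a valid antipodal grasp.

δ = 75.47°, invalid

α = atan 0.25 = 14.04°;  2α = 28.07°
edge 0: e_0 = (-3.20, -0.96);  n_0 = (-0.2873, +0.9578)
edge 3: e_3 = (-0.12, +3.17);  n_3 = (+0.9993, +0.0378)
∠(n_0, n_3) = 104.53°
δ = |180° − 104.53°| = 75.47°
75.47° > 2α = 28.07°  →  invalid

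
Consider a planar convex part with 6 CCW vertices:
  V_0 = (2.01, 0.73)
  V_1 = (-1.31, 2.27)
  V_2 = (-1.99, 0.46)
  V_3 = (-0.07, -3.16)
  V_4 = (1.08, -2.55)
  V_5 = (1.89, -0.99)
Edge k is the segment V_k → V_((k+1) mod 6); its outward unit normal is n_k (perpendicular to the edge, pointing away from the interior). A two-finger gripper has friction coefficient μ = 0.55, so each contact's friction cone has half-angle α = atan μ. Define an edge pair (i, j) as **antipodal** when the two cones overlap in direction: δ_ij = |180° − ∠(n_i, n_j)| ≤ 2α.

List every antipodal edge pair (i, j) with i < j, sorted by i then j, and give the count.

count = 7; pairs: (0,2), (0,3), (1,3), (1,4), (1,5), (2,4), (2,5)

α = atan 0.55 = 28.81°;  2α = 57.62°
n_0 = (+0.4208, +0.9072)
n_1 = (-0.9361, +0.3517)
n_2 = (-0.8834, -0.4686)
n_3 = (+0.4686, -0.8834)
n_4 = (+0.8875, -0.4608)
n_5 = (+0.9976, -0.0696)
  (0,1): δ = 85.71°  ·
  (0,2): δ = 37.17°  ✓
  (0,3): δ = 52.83°  ✓
  (0,4): δ = 87.44°  ·
  (0,5): δ = 110.89°  ·
  (1,2): δ = 131.47°  ·
  (1,3): δ = 41.47°  ✓
  (1,4): δ = 6.85°  ✓
  (1,5): δ = 16.60°  ✓
  (2,3): δ = 90.00°  ·
  (2,4): δ = 55.38°  ✓
  (2,5): δ = 31.93°  ✓
  (3,4): δ = 145.38°  ·
  (3,5): δ = 121.93°  ·
  (4,5): δ = 156.55°  ·
antipodal pairs: 7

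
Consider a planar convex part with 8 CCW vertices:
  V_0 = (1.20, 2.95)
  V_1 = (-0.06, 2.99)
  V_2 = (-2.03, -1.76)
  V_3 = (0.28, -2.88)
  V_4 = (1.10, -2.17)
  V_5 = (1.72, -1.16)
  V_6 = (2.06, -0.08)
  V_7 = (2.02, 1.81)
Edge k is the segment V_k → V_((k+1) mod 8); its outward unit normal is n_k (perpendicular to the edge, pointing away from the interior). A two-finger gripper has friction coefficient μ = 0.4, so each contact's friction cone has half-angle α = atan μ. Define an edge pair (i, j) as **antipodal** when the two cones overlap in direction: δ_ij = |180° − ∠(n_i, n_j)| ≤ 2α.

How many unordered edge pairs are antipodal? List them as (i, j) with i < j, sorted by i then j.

α = atan 0.4 = 21.80°;  2α = 43.60°
n_0 = (+0.0317, +0.9995)
n_1 = (-0.9237, +0.3831)
n_2 = (-0.4363, -0.8998)
n_3 = (+0.6546, -0.7560)
n_4 = (+0.8522, -0.5232)
n_5 = (+0.9538, -0.3003)
n_6 = (+0.9998, +0.0212)
n_7 = (+0.8118, +0.5839)
  (0,1): δ = 110.71°  ·
  (0,2): δ = 24.05°  ✓
  (0,3): δ = 42.71°  ✓
  (0,4): δ = 60.27°  ·
  (0,5): δ = 74.34°  ·
  (0,6): δ = 93.03°  ·
  (0,7): δ = 127.55°  ·
  (1,2): δ = 93.34°  ·
  (1,3): δ = 26.59°  ✓
  (1,4): δ = 9.02°  ✓
  (1,5): δ = 5.05°  ✓
  (1,6): δ = 23.74°  ✓
  (1,7): δ = 58.25°  ·
  (2,3): δ = 113.25°  ·
  (2,4): δ = 95.68°  ·
  (2,5): δ = 81.61°  ·
  (2,6): δ = 62.92°  ·
  (2,7): δ = 28.41°  ✓
  (3,4): δ = 162.43°  ·
  (3,5): δ = 148.36°  ·
  (3,6): δ = 129.68°  ·
  (3,7): δ = 95.16°  ·
  (4,5): δ = 165.93°  ·
  (4,6): δ = 147.24°  ·
  (4,7): δ = 112.73°  ·
  (5,6): δ = 161.31°  ·
  (5,7): δ = 126.80°  ·
  (6,7): δ = 145.49°  ·
antipodal pairs: 7

count = 7; pairs: (0,2), (0,3), (1,3), (1,4), (1,5), (1,6), (2,7)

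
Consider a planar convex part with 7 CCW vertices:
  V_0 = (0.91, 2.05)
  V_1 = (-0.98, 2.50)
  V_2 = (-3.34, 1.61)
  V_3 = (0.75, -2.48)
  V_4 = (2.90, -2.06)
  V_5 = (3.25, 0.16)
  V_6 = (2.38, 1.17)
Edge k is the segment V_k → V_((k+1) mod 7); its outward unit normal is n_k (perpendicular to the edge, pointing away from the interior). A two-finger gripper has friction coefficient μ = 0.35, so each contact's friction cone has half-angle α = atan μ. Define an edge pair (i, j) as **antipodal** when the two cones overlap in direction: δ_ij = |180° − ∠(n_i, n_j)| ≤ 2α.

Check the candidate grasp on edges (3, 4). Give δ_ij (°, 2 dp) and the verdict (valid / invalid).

α = atan 0.35 = 19.29°;  2α = 38.58°
edge 3: e_3 = (+2.15, +0.42);  n_3 = (+0.1917, -0.9814)
edge 4: e_4 = (+0.35, +2.22);  n_4 = (+0.9878, -0.1557)
∠(n_3, n_4) = 69.99°
δ = |180° − 69.99°| = 110.01°
110.01° > 2α = 38.58°  →  invalid

δ = 110.01°, invalid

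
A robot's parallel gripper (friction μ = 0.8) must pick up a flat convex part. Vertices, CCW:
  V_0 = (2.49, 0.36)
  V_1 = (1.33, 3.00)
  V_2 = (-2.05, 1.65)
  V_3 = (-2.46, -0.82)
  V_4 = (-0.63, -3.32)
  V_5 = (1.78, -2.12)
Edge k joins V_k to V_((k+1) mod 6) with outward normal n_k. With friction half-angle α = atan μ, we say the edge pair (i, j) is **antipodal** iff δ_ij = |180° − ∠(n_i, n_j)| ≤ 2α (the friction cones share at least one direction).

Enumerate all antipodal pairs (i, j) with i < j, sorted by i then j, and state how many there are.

α = atan 0.8 = 38.66°;  2α = 77.32°
n_0 = (+0.9155, +0.4023)
n_1 = (-0.3709, +0.9287)
n_2 = (-0.9865, +0.1638)
n_3 = (-0.8069, -0.5907)
n_4 = (+0.4457, -0.8952)
n_5 = (+0.9614, -0.2752)
  (0,1): δ = 91.95°  ·
  (0,2): δ = 33.15°  ✓
  (0,3): δ = 12.48°  ✓
  (0,4): δ = 92.75°  ·
  (0,5): δ = 140.30°  ·
  (1,2): δ = 121.20°  ·
  (1,3): δ = 75.57°  ✓
  (1,4): δ = 4.70°  ✓
  (1,5): δ = 52.25°  ✓
  (2,3): δ = 134.37°  ·
  (2,4): δ = 54.11°  ✓
  (2,5): δ = 6.55°  ✓
  (3,4): δ = 99.73°  ·
  (3,5): δ = 52.18°  ✓
  (4,5): δ = 132.45°  ·
antipodal pairs: 8

count = 8; pairs: (0,2), (0,3), (1,3), (1,4), (1,5), (2,4), (2,5), (3,5)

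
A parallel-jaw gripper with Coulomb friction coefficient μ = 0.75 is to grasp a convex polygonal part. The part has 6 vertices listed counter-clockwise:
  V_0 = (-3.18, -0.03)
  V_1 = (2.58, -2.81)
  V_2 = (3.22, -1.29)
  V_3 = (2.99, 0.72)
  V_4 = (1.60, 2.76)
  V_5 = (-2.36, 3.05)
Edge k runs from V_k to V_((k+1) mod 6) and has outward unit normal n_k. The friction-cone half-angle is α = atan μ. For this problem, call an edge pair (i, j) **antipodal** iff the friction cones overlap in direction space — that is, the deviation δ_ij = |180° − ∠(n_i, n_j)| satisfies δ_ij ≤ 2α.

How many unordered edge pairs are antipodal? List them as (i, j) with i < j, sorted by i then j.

α = atan 0.75 = 36.87°;  2α = 73.74°
n_0 = (-0.4347, -0.9006)
n_1 = (+0.9216, -0.3881)
n_2 = (+0.9935, +0.1137)
n_3 = (+0.8264, +0.5631)
n_4 = (+0.0730, +0.9973)
n_5 = (-0.9663, +0.2573)
  (0,1): δ = 87.07°  ·
  (0,2): δ = 57.71°  ✓
  (0,3): δ = 29.97°  ✓
  (0,4): δ = 21.58°  ✓
  (0,5): δ = 100.86°  ·
  (1,2): δ = 150.64°  ·
  (1,3): δ = 122.90°  ·
  (1,4): δ = 71.35°  ✓
  (1,5): δ = 7.93°  ✓
  (2,3): δ = 152.26°  ·
  (2,4): δ = 100.72°  ·
  (2,5): δ = 21.44°  ✓
  (3,4): δ = 128.46°  ·
  (3,5): δ = 49.18°  ✓
  (4,5): δ = 100.72°  ·
antipodal pairs: 7

count = 7; pairs: (0,2), (0,3), (0,4), (1,4), (1,5), (2,5), (3,5)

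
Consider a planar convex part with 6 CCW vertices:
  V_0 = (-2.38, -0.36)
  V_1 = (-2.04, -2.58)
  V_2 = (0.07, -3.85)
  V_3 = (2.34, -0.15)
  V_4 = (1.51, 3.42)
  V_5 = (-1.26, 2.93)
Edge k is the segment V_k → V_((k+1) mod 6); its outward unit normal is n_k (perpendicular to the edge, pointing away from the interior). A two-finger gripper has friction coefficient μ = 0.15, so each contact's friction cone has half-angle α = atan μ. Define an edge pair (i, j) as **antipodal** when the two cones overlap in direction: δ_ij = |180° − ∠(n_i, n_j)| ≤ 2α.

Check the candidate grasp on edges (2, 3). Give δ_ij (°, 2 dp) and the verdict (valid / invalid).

α = atan 0.15 = 8.53°;  2α = 17.06°
edge 2: e_2 = (+2.27, +3.70);  n_2 = (+0.8524, -0.5229)
edge 3: e_3 = (-0.83, +3.57);  n_3 = (+0.9740, +0.2265)
∠(n_2, n_3) = 44.62°
δ = |180° − 44.62°| = 135.38°
135.38° > 2α = 17.06°  →  invalid

δ = 135.38°, invalid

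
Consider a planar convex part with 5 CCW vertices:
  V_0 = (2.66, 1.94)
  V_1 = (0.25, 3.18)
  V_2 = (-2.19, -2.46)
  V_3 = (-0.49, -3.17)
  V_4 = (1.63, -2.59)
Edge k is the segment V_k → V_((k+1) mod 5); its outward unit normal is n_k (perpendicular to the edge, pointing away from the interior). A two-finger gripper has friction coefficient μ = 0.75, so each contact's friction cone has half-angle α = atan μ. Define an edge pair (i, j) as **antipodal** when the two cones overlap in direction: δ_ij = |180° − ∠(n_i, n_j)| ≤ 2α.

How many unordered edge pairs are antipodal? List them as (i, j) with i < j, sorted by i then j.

count = 4; pairs: (0,2), (0,3), (1,3), (1,4)

α = atan 0.75 = 36.87°;  2α = 73.74°
n_0 = (+0.4575, +0.8892)
n_1 = (-0.9178, +0.3971)
n_2 = (-0.3854, -0.9228)
n_3 = (+0.2639, -0.9646)
n_4 = (+0.9751, -0.2217)
  (0,1): δ = 86.17°  ·
  (0,2): δ = 4.56°  ✓
  (0,3): δ = 42.53°  ✓
  (0,4): δ = 104.42°  ·
  (1,2): δ = 89.27°  ·
  (1,3): δ = 51.30°  ✓
  (1,4): δ = 10.58°  ✓
  (2,3): δ = 142.03°  ·
  (2,4): δ = 80.14°  ·
  (3,4): δ = 118.11°  ·
antipodal pairs: 4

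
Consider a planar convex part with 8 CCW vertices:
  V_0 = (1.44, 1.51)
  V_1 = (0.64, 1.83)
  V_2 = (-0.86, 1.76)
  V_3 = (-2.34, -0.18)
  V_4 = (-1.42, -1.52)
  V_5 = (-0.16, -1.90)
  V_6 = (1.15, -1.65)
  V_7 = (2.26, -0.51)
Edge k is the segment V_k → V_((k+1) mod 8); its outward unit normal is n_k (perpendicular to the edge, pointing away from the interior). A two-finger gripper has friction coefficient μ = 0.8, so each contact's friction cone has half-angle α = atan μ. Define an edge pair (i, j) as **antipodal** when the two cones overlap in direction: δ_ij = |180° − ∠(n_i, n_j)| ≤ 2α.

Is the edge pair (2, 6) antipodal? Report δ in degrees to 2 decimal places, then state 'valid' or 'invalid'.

α = atan 0.8 = 38.66°;  2α = 77.32°
edge 2: e_2 = (-1.48, -1.94);  n_2 = (-0.7951, +0.6065)
edge 6: e_6 = (+1.11, +1.14);  n_6 = (+0.7165, -0.6976)
∠(n_2, n_6) = 173.10°
δ = |180° − 173.10°| = 6.90°
6.90° ≤ 2α = 77.32°  →  valid

δ = 6.90°, valid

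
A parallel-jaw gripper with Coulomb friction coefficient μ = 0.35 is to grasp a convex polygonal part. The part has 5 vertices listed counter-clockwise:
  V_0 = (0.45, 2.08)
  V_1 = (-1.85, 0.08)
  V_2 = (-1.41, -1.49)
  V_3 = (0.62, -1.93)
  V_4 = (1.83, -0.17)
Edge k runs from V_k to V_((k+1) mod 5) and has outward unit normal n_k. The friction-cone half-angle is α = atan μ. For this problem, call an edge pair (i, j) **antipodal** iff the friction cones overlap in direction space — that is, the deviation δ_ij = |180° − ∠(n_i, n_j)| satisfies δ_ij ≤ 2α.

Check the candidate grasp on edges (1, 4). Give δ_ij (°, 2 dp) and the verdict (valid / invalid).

δ = 15.87°, valid

α = atan 0.35 = 19.29°;  2α = 38.58°
edge 1: e_1 = (+0.44, -1.57);  n_1 = (-0.9629, -0.2699)
edge 4: e_4 = (-1.38, +2.25);  n_4 = (+0.8524, +0.5228)
∠(n_1, n_4) = 164.13°
δ = |180° − 164.13°| = 15.87°
15.87° ≤ 2α = 38.58°  →  valid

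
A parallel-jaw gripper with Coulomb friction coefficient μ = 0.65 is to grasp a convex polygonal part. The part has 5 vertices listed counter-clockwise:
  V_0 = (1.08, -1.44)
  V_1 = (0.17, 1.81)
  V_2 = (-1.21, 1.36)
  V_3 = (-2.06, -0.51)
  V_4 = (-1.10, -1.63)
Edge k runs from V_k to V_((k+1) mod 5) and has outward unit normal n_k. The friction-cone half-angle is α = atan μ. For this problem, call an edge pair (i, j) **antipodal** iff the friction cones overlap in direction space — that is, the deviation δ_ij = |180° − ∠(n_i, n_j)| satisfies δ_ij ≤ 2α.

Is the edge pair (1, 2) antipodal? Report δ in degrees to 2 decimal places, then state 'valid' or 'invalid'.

δ = 132.50°, invalid

α = atan 0.65 = 33.02°;  2α = 66.05°
edge 1: e_1 = (-1.38, -0.45);  n_1 = (-0.3100, +0.9507)
edge 2: e_2 = (-0.85, -1.87);  n_2 = (-0.9104, +0.4138)
∠(n_1, n_2) = 47.50°
δ = |180° − 47.50°| = 132.50°
132.50° > 2α = 66.05°  →  invalid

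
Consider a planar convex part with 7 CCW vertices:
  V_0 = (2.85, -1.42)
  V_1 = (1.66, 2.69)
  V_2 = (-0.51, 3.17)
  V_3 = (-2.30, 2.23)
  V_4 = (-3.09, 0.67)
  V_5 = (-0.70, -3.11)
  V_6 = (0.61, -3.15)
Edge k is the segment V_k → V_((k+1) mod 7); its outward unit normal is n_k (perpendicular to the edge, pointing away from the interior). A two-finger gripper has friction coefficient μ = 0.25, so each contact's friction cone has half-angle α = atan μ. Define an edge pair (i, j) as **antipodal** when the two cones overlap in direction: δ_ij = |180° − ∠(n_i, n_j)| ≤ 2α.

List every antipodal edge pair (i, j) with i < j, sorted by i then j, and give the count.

α = atan 0.25 = 14.04°;  2α = 28.07°
n_0 = (+0.9605, +0.2781)
n_1 = (+0.2160, +0.9764)
n_2 = (-0.4649, +0.8853)
n_3 = (-0.8921, +0.4518)
n_4 = (-0.8452, -0.5344)
n_5 = (-0.0305, -0.9995)
n_6 = (+0.6112, -0.7914)
  (0,1): δ = 118.62°  ·
  (0,2): δ = 78.44°  ·
  (0,3): δ = 43.01°  ·
  (0,4): δ = 16.16°  ✓
  (0,5): δ = 72.10°  ·
  (0,6): δ = 111.53°  ·
  (1,2): δ = 139.82°  ·
  (1,3): δ = 104.39°  ·
  (1,4): δ = 45.22°  ·
  (1,5): δ = 10.72°  ✓
  (1,6): δ = 50.15°  ·
  (2,3): δ = 144.56°  ·
  (2,4): δ = 85.40°  ·
  (2,5): δ = 29.45°  ·
  (2,6): δ = 9.97°  ✓
  (3,4): δ = 120.84°  ·
  (3,5): δ = 64.89°  ·
  (3,6): δ = 25.46°  ✓
  (4,5): δ = 124.05°  ·
  (4,6): δ = 84.62°  ·
  (5,6): δ = 140.57°  ·
antipodal pairs: 4

count = 4; pairs: (0,4), (1,5), (2,6), (3,6)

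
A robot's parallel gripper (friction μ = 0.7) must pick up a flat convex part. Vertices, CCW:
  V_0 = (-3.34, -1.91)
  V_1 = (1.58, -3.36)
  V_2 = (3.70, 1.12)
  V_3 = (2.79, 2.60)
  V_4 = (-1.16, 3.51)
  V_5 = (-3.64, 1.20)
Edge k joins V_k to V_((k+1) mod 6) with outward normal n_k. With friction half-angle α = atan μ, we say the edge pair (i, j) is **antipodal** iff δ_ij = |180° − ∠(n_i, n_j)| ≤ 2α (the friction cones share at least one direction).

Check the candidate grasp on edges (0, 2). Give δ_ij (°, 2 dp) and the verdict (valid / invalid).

α = atan 0.7 = 34.99°;  2α = 69.98°
edge 0: e_0 = (+4.92, -1.45);  n_0 = (-0.2827, -0.9592)
edge 2: e_2 = (-0.91, +1.48);  n_2 = (+0.8519, +0.5238)
∠(n_0, n_2) = 138.01°
δ = |180° − 138.01°| = 41.99°
41.99° ≤ 2α = 69.98°  →  valid

δ = 41.99°, valid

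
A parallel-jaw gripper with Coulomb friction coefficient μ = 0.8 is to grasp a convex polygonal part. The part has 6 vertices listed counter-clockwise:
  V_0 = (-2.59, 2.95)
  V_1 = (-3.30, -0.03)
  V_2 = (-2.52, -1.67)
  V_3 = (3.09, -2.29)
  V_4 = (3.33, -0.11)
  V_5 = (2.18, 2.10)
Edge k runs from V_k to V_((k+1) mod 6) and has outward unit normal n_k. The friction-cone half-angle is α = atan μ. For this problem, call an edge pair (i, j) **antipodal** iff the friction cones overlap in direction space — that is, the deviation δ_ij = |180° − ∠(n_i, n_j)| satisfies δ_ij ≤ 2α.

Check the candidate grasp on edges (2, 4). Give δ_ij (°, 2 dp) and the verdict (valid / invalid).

α = atan 0.8 = 38.66°;  2α = 77.32°
edge 2: e_2 = (+5.61, -0.62);  n_2 = (-0.1098, -0.9939)
edge 4: e_4 = (-1.15, +2.21);  n_4 = (+0.8871, +0.4616)
∠(n_2, n_4) = 123.80°
δ = |180° − 123.80°| = 56.20°
56.20° ≤ 2α = 77.32°  →  valid

δ = 56.20°, valid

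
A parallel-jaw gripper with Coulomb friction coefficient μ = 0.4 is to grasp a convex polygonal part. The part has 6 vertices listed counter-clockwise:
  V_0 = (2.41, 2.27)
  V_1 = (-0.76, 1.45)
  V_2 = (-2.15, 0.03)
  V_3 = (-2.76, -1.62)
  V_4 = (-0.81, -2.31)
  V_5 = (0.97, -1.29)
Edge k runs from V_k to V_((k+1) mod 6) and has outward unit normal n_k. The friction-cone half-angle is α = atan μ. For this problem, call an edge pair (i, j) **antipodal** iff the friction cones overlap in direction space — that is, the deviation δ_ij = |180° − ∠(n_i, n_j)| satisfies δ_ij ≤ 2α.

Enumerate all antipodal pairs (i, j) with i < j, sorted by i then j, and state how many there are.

count = 6; pairs: (0,3), (0,4), (1,4), (1,5), (2,4), (2,5)

α = atan 0.4 = 21.80°;  2α = 43.60°
n_0 = (-0.2504, +0.9681)
n_1 = (-0.7146, +0.6995)
n_2 = (-0.9380, +0.3468)
n_3 = (-0.3336, -0.9427)
n_4 = (+0.4972, -0.8676)
n_5 = (+0.9270, -0.3750)
  (0,1): δ = 148.89°  ·
  (0,2): δ = 124.79°  ·
  (0,3): δ = 33.99°  ✓
  (0,4): δ = 15.31°  ✓
  (0,5): δ = 53.47°  ·
  (1,2): δ = 155.90°  ·
  (1,3): δ = 65.10°  ·
  (1,4): δ = 15.80°  ✓
  (1,5): δ = 22.37°  ✓
  (2,3): δ = 89.20°  ·
  (2,4): δ = 39.90°  ✓
  (2,5): δ = 1.73°  ✓
  (3,4): δ = 130.70°  ·
  (3,5): δ = 92.54°  ·
  (4,5): δ = 141.84°  ·
antipodal pairs: 6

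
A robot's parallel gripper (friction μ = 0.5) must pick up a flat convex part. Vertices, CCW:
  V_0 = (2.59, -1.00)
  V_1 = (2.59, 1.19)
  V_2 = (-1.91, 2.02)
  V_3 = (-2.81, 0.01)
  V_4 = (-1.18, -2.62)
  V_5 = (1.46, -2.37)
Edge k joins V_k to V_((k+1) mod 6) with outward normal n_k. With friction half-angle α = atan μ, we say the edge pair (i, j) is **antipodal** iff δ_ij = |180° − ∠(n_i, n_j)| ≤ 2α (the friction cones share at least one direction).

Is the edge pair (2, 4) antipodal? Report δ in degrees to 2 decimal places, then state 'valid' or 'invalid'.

α = atan 0.5 = 26.57°;  2α = 53.13°
edge 2: e_2 = (-0.90, -2.01);  n_2 = (-0.9127, +0.4087)
edge 4: e_4 = (+2.64, +0.25);  n_4 = (+0.0943, -0.9955)
∠(n_2, n_4) = 119.53°
δ = |180° − 119.53°| = 60.47°
60.47° > 2α = 53.13°  →  invalid

δ = 60.47°, invalid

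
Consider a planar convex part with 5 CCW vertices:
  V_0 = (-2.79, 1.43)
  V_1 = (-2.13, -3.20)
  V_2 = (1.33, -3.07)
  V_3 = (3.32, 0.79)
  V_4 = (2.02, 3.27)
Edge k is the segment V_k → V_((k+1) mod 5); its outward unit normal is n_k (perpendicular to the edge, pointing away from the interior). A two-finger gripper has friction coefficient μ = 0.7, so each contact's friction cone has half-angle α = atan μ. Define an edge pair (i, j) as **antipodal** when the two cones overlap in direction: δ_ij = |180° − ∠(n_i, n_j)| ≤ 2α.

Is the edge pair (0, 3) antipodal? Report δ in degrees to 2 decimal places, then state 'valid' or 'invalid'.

δ = 19.55°, valid

α = atan 0.7 = 34.99°;  2α = 69.98°
edge 0: e_0 = (+0.66, -4.63);  n_0 = (-0.9900, -0.1411)
edge 3: e_3 = (-1.30, +2.48);  n_3 = (+0.8857, +0.4643)
∠(n_0, n_3) = 160.45°
δ = |180° − 160.45°| = 19.55°
19.55° ≤ 2α = 69.98°  →  valid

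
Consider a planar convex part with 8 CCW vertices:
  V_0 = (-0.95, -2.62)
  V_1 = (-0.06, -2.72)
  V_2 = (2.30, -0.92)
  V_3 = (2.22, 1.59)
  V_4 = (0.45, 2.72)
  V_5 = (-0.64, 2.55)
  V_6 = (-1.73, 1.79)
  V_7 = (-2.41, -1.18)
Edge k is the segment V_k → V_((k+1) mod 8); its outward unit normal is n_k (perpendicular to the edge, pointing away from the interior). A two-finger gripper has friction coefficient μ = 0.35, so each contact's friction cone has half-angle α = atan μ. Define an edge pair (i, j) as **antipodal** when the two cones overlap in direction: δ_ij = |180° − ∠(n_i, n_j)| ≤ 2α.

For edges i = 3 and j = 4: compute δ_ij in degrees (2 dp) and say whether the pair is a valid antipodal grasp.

α = atan 0.35 = 19.29°;  2α = 38.58°
edge 3: e_3 = (-1.77, +1.13);  n_3 = (+0.5381, +0.8429)
edge 4: e_4 = (-1.09, -0.17);  n_4 = (-0.1541, +0.9881)
∠(n_3, n_4) = 41.42°
δ = |180° − 41.42°| = 138.58°
138.58° > 2α = 38.58°  →  invalid

δ = 138.58°, invalid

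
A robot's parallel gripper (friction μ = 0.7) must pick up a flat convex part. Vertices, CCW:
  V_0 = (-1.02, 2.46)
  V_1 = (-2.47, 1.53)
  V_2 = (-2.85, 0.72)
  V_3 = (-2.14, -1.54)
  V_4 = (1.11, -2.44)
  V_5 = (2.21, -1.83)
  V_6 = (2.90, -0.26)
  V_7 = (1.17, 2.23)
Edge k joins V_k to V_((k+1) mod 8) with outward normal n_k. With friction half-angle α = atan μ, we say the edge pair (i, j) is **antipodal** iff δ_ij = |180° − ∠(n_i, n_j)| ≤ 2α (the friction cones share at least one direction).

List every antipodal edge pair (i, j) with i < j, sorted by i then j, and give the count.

α = atan 0.7 = 34.99°;  2α = 69.98°
n_0 = (-0.5399, +0.8417)
n_1 = (-0.9053, +0.4247)
n_2 = (-0.9540, -0.2997)
n_3 = (-0.2669, -0.9637)
n_4 = (+0.4850, -0.8745)
n_5 = (+0.9155, -0.4023)
n_6 = (+0.8212, +0.5706)
n_7 = (+0.1044, +0.9945)
  (0,1): δ = 147.81°  ·
  (0,2): δ = 105.23°  ·
  (0,3): δ = 48.15°  ✓
  (0,4): δ = 3.66°  ✓
  (0,5): δ = 33.60°  ✓
  (0,6): δ = 92.12°  ·
  (0,7): δ = 141.33°  ·
  (1,2): δ = 137.43°  ·
  (1,3): δ = 80.35°  ·
  (1,4): δ = 35.86°  ✓
  (1,5): δ = 1.41°  ✓
  (1,6): δ = 59.92°  ✓
  (1,7): δ = 109.14°  ·
  (2,3): δ = 122.92°  ·
  (2,4): δ = 78.43°  ·
  (2,5): δ = 41.17°  ✓
  (2,6): δ = 17.35°  ✓
  (2,7): δ = 66.56°  ✓
  (3,4): δ = 135.51°  ·
  (3,5): δ = 98.25°  ·
  (3,6): δ = 39.73°  ✓
  (3,7): δ = 9.48°  ✓
  (4,5): δ = 142.74°  ·
  (4,6): δ = 84.22°  ·
  (4,7): δ = 35.01°  ✓
  (5,6): δ = 121.48°  ·
  (5,7): δ = 72.27°  ·
  (6,7): δ = 130.79°  ·
antipodal pairs: 12

count = 12; pairs: (0,3), (0,4), (0,5), (1,4), (1,5), (1,6), (2,5), (2,6), (2,7), (3,6), (3,7), (4,7)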